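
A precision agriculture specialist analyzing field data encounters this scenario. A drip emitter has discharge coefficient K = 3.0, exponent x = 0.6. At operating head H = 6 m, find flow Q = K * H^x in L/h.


Q = K * H^x
  = 3.0 * 6^0.6
  = 3.0 * 2.9302
  = 8.79 L/h


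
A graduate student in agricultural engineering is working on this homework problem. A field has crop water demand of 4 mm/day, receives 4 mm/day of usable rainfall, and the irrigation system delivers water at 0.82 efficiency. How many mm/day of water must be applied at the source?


IWR = (ETc - Pe) / Ea
    = (4 - 4) / 0.82
    = 0 / 0.82
    = 0 mm/day


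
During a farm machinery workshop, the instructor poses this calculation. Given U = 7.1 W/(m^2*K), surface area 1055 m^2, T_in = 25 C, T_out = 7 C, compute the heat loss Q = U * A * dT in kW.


dT = 25 - (7) = 18 K
Q = U * A * dT
  = 7.1 * 1055 * 18
  = 134829 W = 134.83 kW


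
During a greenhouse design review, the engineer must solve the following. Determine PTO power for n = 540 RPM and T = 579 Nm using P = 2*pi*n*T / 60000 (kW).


P = 2*pi*n*T / 60000
  = 2*pi * 540 * 579 / 60000
  = 1964500.72 / 60000
  = 32.74 kW


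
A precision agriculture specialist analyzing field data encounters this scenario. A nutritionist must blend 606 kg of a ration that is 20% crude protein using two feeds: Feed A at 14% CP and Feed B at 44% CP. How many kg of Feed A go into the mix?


parts_A = CP_b - target = 44 - 20 = 24
parts_B = target - CP_a = 20 - 14 = 6
total_parts = 24 + 6 = 30
Feed A = 606 * 24 / 30 = 484.80 kg
Feed B = 606 * 6 / 30 = 121.20 kg

484.80 kg


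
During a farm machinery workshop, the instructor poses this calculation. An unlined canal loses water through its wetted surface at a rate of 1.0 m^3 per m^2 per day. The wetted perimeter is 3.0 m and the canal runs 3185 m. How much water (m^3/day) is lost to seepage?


S = C * P * L
  = 1.0 * 3.0 * 3185
  = 9555 m^3/day


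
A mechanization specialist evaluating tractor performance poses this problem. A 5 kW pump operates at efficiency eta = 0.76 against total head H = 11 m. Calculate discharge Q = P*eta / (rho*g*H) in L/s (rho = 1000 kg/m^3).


Q = (P * 1000 * eta) / (rho * g * H)
  = (5 * 1000 * 0.76) / (1000 * 9.81 * 11)
  = 3800 / 107910
  = 0.03521 m^3/s = 35.21 L/s


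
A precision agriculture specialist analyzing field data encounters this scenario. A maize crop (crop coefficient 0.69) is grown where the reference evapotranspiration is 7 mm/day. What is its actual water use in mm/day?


ETc = Kc * ET0
    = 0.69 * 7
    = 4.83 mm/day


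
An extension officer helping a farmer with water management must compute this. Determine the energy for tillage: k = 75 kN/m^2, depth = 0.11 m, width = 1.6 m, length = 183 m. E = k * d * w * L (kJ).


E = k * d * w * L
  = 75 * 0.11 * 1.6 * 183
  = 2415.60 kJ


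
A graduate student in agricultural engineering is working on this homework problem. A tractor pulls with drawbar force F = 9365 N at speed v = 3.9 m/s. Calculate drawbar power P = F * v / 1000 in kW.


P = F * v / 1000
  = 9365 * 3.9 / 1000
  = 36523.50 / 1000
  = 36.52 kW


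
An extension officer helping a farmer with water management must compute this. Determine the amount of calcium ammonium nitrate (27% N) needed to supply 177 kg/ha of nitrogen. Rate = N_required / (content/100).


Rate = N_required / (N_content / 100)
     = 177 / (27 / 100)
     = 177 / 0.27
     = 655.56 kg/ha


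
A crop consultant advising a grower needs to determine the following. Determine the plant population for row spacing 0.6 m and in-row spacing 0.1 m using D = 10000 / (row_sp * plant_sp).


D = 10000 / (row_sp * plant_sp)
  = 10000 / (0.6 * 0.1)
  = 10000 / 0.0600
  = 166666.67 plants/ha


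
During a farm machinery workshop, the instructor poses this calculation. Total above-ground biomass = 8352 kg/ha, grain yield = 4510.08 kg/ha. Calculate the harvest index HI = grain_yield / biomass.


HI = grain_yield / biomass
   = 4510.08 / 8352
   = 0.54


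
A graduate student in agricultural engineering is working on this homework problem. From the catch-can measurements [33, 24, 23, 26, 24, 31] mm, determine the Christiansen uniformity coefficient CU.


xbar = 161 / 6 = 26.833
sum|xi - xbar| = 20.667
CU = 100 * (1 - 20.667 / (6 * 26.833))
   = 100 * (1 - 0.1284)
   = 87.16%


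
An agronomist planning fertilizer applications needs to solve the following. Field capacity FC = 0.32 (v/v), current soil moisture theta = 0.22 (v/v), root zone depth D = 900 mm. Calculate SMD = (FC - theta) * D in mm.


SMD = (FC - theta) * D
    = (0.32 - 0.22) * 900
    = 0.100 * 900
    = 90 mm


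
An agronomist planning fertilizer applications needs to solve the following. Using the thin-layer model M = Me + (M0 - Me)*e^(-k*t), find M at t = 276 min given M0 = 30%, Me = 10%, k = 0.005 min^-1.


M = Me + (M0 - Me) * e^(-k*t)
  = 10 + (30 - 10) * e^(-0.005*276)
  = 10 + 20 * e^(-1.380)
  = 10 + 20 * 0.25158
  = 10 + 5.0316
  = 15.03%


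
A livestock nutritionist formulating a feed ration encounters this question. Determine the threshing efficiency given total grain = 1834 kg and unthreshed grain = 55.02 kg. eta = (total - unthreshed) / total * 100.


eta = (total - unthreshed) / total * 100
    = (1834 - 55.02) / 1834 * 100
    = 1778.98 / 1834 * 100
    = 97%


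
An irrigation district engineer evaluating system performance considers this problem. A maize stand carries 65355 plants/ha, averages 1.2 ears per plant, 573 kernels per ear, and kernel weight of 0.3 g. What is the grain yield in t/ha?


Y = density * ears * kernels * kw
  = 65355 * 1.2 * 573 * 0.3 g/ha
  = 13481429.40 g/ha
  = 13481.43 kg/ha = 13.48 t/ha


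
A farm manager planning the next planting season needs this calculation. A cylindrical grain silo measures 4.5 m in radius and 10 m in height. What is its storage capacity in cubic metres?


V = pi * r^2 * h
  = pi * 4.5^2 * 10
  = pi * 20.25 * 10
  = 636.17 m^3


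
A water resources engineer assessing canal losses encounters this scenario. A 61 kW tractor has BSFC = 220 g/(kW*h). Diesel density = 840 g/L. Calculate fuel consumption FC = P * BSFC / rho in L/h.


FC = P * BSFC / rho_fuel
   = 61 * 220 / 840
   = 13420 / 840
   = 15.98 L/h


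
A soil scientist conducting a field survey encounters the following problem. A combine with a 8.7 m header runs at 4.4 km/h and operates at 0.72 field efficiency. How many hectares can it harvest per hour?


C = w * v * eta_f / 10
  = 8.7 * 4.4 * 0.72 / 10
  = 27.56 / 10
  = 2.76 ha/h


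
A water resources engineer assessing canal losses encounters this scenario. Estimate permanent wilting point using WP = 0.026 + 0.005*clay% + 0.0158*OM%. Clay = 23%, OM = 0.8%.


WP = 0.026 + 0.005*23 + 0.0158*0.8
   = 0.026 + 0.1150 + 0.0126
   = 0.1536


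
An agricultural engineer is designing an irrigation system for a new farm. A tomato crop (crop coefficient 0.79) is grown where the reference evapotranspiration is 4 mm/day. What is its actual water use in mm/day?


ETc = Kc * ET0
    = 0.79 * 4
    = 3.16 mm/day


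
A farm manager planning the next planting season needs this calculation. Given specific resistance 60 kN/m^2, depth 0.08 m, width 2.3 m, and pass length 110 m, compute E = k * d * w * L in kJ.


E = k * d * w * L
  = 60 * 0.08 * 2.3 * 110
  = 1214.40 kJ


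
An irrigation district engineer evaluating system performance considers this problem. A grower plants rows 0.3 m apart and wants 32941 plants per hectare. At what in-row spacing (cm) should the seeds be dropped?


spacing = 10000 / (row_sp * density)
        = 10000 / (0.3 * 32941)
        = 10000 / 9882.30
        = 1.01191 m = 101.19 cm


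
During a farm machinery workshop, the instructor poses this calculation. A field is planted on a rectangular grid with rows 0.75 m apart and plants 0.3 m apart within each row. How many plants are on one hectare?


D = 10000 / (row_sp * plant_sp)
  = 10000 / (0.75 * 0.3)
  = 10000 / 0.2250
  = 44444.44 plants/ha


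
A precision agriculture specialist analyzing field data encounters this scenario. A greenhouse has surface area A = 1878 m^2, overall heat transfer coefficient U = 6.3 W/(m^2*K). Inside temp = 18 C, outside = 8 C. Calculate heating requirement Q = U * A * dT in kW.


dT = 18 - (8) = 10 K
Q = U * A * dT
  = 6.3 * 1878 * 10
  = 118314 W = 118.31 kW


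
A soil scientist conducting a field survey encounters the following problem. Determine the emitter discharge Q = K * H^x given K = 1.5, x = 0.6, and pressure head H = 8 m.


Q = K * H^x
  = 1.5 * 8^0.6
  = 1.5 * 3.4822
  = 5.22 L/h


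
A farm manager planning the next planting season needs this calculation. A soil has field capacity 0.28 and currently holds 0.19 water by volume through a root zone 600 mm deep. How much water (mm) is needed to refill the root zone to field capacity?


SMD = (FC - theta) * D
    = (0.28 - 0.19) * 600
    = 0.090 * 600
    = 54 mm


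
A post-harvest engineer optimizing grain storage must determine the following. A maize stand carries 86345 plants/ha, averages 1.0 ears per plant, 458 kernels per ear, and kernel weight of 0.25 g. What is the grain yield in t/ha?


Y = density * ears * kernels * kw
  = 86345 * 1.0 * 458 * 0.25 g/ha
  = 9886502.50 g/ha
  = 9886.50 kg/ha = 9.89 t/ha


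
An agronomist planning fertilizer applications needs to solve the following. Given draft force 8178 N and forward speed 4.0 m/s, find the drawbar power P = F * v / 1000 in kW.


P = F * v / 1000
  = 8178 * 4.0 / 1000
  = 32712 / 1000
  = 32.71 kW


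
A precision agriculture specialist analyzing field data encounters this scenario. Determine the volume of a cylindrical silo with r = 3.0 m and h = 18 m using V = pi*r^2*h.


V = pi * r^2 * h
  = pi * 3.0^2 * 18
  = pi * 9 * 18
  = 508.94 m^3


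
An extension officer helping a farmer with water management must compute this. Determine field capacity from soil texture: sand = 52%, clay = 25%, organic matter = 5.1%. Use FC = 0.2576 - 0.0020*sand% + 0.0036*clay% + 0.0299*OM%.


FC = 0.2576 - 0.0020*52 + 0.0036*25 + 0.0299*5.1
   = 0.2576 - 0.1040 + 0.0900 + 0.1525
   = 0.3961


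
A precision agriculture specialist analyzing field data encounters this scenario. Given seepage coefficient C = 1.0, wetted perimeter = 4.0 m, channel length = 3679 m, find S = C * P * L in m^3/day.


S = C * P * L
  = 1.0 * 4.0 * 3679
  = 14716 m^3/day


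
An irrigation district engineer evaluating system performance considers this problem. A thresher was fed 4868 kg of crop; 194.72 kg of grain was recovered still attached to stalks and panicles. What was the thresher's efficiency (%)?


eta = (total - unthreshed) / total * 100
    = (4868 - 194.72) / 4868 * 100
    = 4673.28 / 4868 * 100
    = 96%


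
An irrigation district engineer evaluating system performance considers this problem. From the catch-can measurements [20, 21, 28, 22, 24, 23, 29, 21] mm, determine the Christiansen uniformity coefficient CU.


xbar = 188 / 8 = 23.500
sum|xi - xbar| = 21
CU = 100 * (1 - 21 / (8 * 23.500))
   = 100 * (1 - 0.1117)
   = 88.83%


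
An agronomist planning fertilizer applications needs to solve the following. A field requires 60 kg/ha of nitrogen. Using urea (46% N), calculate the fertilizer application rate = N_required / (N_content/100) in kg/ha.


Rate = N_required / (N_content / 100)
     = 60 / (46 / 100)
     = 60 / 0.46
     = 130.43 kg/ha


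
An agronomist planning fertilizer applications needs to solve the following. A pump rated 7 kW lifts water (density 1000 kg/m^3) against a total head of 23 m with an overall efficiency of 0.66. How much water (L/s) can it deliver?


Q = (P * 1000 * eta) / (rho * g * H)
  = (7 * 1000 * 0.66) / (1000 * 9.81 * 23)
  = 4620 / 225630
  = 0.02048 m^3/s = 20.48 L/s


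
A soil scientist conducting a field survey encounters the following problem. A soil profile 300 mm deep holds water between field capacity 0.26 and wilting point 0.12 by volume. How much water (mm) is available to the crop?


AW = (FC - WP) * D
   = (0.26 - 0.12) * 300
   = 0.14 * 300
   = 42 mm


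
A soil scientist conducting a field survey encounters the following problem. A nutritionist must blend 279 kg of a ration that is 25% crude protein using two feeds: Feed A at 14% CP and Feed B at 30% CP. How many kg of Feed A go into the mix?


parts_A = CP_b - target = 30 - 25 = 5
parts_B = target - CP_a = 25 - 14 = 11
total_parts = 5 + 11 = 16
Feed A = 279 * 5 / 16 = 87.19 kg
Feed B = 279 * 11 / 16 = 191.81 kg

87.19 kg


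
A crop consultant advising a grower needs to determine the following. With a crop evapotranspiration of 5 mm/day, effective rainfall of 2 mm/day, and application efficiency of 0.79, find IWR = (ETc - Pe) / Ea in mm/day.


IWR = (ETc - Pe) / Ea
    = (5 - 2) / 0.79
    = 3 / 0.79
    = 3.80 mm/day


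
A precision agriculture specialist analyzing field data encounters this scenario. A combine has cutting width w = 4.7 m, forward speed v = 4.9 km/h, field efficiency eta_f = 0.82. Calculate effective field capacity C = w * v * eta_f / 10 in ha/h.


C = w * v * eta_f / 10
  = 4.7 * 4.9 * 0.82 / 10
  = 18.88 / 10
  = 1.89 ha/h


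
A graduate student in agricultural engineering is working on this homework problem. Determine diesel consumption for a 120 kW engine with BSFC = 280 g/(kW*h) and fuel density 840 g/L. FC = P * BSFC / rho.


FC = P * BSFC / rho_fuel
   = 120 * 280 / 840
   = 33600 / 840
   = 40 L/h


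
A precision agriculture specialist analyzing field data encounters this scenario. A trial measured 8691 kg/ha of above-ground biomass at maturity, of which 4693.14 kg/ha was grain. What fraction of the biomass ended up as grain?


HI = grain_yield / biomass
   = 4693.14 / 8691
   = 0.54


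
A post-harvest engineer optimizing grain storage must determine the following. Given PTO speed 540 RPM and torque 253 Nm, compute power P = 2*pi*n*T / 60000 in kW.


P = 2*pi*n*T / 60000
  = 2*pi * 540 * 253 / 60000
  = 858408.78 / 60000
  = 14.31 kW


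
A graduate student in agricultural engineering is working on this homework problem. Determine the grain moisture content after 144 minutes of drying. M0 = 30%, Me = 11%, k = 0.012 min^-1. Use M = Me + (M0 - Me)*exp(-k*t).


M = Me + (M0 - Me) * e^(-k*t)
  = 11 + (30 - 11) * e^(-0.012*144)
  = 11 + 19 * e^(-1.728)
  = 11 + 19 * 0.17764
  = 11 + 3.3751
  = 14.38%


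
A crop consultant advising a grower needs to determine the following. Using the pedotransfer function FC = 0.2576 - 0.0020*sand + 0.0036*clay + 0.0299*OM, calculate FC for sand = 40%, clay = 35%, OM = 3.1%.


FC = 0.2576 - 0.0020*40 + 0.0036*35 + 0.0299*3.1
   = 0.2576 - 0.0800 + 0.1260 + 0.0927
   = 0.3963


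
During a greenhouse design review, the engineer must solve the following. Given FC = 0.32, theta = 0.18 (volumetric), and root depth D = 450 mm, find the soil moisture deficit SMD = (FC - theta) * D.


SMD = (FC - theta) * D
    = (0.32 - 0.18) * 450
    = 0.140 * 450
    = 63 mm


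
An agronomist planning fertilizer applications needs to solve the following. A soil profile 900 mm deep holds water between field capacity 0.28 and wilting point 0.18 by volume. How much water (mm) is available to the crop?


AW = (FC - WP) * D
   = (0.28 - 0.18) * 900
   = 0.10 * 900
   = 90 mm


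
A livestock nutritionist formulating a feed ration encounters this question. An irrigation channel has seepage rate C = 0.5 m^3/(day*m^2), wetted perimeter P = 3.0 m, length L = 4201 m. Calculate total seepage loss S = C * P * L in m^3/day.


S = C * P * L
  = 0.5 * 3.0 * 4201
  = 6301.50 m^3/day


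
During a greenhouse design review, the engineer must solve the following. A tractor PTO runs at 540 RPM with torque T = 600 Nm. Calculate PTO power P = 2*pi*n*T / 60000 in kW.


P = 2*pi*n*T / 60000
  = 2*pi * 540 * 600 / 60000
  = 2035752.04 / 60000
  = 33.93 kW


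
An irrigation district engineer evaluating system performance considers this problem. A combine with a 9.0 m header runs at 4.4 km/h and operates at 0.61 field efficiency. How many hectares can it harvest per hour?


C = w * v * eta_f / 10
  = 9.0 * 4.4 * 0.61 / 10
  = 24.16 / 10
  = 2.42 ha/h


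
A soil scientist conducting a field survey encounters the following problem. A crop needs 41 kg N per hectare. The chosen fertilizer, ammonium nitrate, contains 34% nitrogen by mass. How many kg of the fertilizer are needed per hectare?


Rate = N_required / (N_content / 100)
     = 41 / (34 / 100)
     = 41 / 0.34
     = 120.59 kg/ha


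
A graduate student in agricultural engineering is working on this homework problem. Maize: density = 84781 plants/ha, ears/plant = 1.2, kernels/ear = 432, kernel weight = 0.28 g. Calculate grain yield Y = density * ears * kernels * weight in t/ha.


Y = density * ears * kernels * kw
  = 84781 * 1.2 * 432 * 0.28 g/ha
  = 12306131.71 g/ha
  = 12306.13 kg/ha = 12.31 t/ha


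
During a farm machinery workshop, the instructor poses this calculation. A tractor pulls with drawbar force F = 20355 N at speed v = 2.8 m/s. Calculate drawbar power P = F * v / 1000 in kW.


P = F * v / 1000
  = 20355 * 2.8 / 1000
  = 56994 / 1000
  = 56.99 kW


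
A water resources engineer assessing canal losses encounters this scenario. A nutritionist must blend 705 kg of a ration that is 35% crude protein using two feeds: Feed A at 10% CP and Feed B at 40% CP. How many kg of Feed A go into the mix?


parts_A = CP_b - target = 40 - 35 = 5
parts_B = target - CP_a = 35 - 10 = 25
total_parts = 5 + 25 = 30
Feed A = 705 * 5 / 30 = 117.50 kg
Feed B = 705 * 25 / 30 = 587.50 kg

117.50 kg


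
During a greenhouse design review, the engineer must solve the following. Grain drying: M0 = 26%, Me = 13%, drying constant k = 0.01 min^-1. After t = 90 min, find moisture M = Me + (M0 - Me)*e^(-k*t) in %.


M = Me + (M0 - Me) * e^(-k*t)
  = 13 + (26 - 13) * e^(-0.01*90)
  = 13 + 13 * e^(-0.900)
  = 13 + 13 * 0.40657
  = 13 + 5.2854
  = 18.29%


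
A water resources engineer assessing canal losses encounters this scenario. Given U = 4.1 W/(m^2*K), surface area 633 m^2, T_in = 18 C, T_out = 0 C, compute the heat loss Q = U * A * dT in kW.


dT = 18 - (0) = 18 K
Q = U * A * dT
  = 4.1 * 633 * 18
  = 46715.40 W = 46.72 kW


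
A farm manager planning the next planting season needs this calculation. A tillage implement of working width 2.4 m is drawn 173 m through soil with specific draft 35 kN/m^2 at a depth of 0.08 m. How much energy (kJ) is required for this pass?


E = k * d * w * L
  = 35 * 0.08 * 2.4 * 173
  = 1162.56 kJ


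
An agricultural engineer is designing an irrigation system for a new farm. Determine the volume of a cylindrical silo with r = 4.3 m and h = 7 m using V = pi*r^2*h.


V = pi * r^2 * h
  = pi * 4.3^2 * 7
  = pi * 18.49 * 7
  = 406.62 m^3


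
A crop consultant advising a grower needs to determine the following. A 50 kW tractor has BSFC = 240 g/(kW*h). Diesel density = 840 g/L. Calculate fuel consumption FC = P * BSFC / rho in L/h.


FC = P * BSFC / rho_fuel
   = 50 * 240 / 840
   = 12000 / 840
   = 14.29 L/h


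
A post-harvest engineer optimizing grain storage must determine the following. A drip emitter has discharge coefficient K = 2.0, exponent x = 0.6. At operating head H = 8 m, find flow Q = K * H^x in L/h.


Q = K * H^x
  = 2.0 * 8^0.6
  = 2.0 * 3.4822
  = 6.96 L/h


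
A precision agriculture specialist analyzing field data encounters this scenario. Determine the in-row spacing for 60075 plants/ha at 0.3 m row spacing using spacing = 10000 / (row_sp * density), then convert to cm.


spacing = 10000 / (row_sp * density)
        = 10000 / (0.3 * 60075)
        = 10000 / 18022.50
        = 0.55486 m = 55.49 cm


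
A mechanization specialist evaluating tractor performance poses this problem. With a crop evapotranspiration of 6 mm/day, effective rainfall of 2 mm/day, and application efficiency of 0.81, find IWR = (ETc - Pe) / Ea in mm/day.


IWR = (ETc - Pe) / Ea
    = (6 - 2) / 0.81
    = 4 / 0.81
    = 4.94 mm/day


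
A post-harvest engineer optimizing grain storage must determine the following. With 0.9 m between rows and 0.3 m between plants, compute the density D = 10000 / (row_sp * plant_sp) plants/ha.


D = 10000 / (row_sp * plant_sp)
  = 10000 / (0.9 * 0.3)
  = 10000 / 0.2700
  = 37037.04 plants/ha


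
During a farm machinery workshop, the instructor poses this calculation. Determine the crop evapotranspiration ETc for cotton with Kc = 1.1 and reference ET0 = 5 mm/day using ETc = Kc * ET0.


ETc = Kc * ET0
    = 1.1 * 5
    = 5.50 mm/day


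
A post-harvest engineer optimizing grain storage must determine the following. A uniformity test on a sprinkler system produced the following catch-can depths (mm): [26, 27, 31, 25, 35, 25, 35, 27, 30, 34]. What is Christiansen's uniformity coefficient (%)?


xbar = 295 / 10 = 29.500
sum|xi - xbar| = 35
CU = 100 * (1 - 35 / (10 * 29.500))
   = 100 * (1 - 0.1186)
   = 88.14%


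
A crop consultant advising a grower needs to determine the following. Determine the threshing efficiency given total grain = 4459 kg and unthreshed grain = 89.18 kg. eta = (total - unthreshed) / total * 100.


eta = (total - unthreshed) / total * 100
    = (4459 - 89.18) / 4459 * 100
    = 4369.82 / 4459 * 100
    = 98%


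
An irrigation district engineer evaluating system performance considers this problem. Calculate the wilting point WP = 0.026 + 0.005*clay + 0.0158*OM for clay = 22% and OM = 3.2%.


WP = 0.026 + 0.005*22 + 0.0158*3.2
   = 0.026 + 0.1100 + 0.0506
   = 0.1866


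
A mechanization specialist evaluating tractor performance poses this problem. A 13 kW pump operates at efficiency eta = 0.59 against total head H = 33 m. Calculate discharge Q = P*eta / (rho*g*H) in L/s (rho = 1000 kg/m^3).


Q = (P * 1000 * eta) / (rho * g * H)
  = (13 * 1000 * 0.59) / (1000 * 9.81 * 33)
  = 7670 / 323730
  = 0.02369 m^3/s = 23.69 L/s


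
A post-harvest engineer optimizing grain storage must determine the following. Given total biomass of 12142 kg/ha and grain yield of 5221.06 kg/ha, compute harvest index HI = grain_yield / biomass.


HI = grain_yield / biomass
   = 5221.06 / 12142
   = 0.43


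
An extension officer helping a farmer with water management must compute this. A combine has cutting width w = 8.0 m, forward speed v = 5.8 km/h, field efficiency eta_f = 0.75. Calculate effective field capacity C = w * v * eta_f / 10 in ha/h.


C = w * v * eta_f / 10
  = 8.0 * 5.8 * 0.75 / 10
  = 34.80 / 10
  = 3.48 ha/h


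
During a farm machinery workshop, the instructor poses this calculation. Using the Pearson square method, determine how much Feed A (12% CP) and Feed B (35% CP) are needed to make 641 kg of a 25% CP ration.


parts_A = CP_b - target = 35 - 25 = 10
parts_B = target - CP_a = 25 - 12 = 13
total_parts = 10 + 13 = 23
Feed A = 641 * 10 / 23 = 278.70 kg
Feed B = 641 * 13 / 23 = 362.30 kg

278.70 kg


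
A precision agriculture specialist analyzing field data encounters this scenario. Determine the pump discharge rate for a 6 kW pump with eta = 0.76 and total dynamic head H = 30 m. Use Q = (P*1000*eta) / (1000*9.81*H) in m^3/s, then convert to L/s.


Q = (P * 1000 * eta) / (rho * g * H)
  = (6 * 1000 * 0.76) / (1000 * 9.81 * 30)
  = 4560 / 294300
  = 0.01549 m^3/s = 15.49 L/s


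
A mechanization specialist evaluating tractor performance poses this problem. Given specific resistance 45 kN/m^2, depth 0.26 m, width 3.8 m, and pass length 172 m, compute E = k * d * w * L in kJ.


E = k * d * w * L
  = 45 * 0.26 * 3.8 * 172
  = 7647.12 kJ


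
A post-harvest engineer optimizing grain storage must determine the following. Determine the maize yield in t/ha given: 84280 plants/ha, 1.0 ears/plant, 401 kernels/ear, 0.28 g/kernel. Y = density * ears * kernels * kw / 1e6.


Y = density * ears * kernels * kw
  = 84280 * 1.0 * 401 * 0.28 g/ha
  = 9462958.40 g/ha
  = 9462.96 kg/ha = 9.46 t/ha


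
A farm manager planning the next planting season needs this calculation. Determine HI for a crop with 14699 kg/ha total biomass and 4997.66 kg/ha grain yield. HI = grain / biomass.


HI = grain_yield / biomass
   = 4997.66 / 14699
   = 0.34


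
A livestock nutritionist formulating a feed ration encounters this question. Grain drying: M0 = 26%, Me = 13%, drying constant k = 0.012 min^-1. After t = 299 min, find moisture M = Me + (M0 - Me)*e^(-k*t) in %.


M = Me + (M0 - Me) * e^(-k*t)
  = 13 + (26 - 13) * e^(-0.012*299)
  = 13 + 13 * e^(-3.588)
  = 13 + 13 * 0.02765
  = 13 + 0.3595
  = 13.36%


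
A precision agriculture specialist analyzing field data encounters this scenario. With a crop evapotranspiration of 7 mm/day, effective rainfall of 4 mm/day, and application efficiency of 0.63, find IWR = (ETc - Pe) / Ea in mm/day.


IWR = (ETc - Pe) / Ea
    = (7 - 4) / 0.63
    = 3 / 0.63
    = 4.76 mm/day


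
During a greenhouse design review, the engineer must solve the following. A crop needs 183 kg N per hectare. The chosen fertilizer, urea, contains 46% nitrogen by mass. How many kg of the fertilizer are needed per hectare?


Rate = N_required / (N_content / 100)
     = 183 / (46 / 100)
     = 183 / 0.46
     = 397.83 kg/ha


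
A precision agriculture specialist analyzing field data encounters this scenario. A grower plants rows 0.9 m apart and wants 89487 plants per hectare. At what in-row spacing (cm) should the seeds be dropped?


spacing = 10000 / (row_sp * density)
        = 10000 / (0.9 * 89487)
        = 10000 / 80538.30
        = 0.12416 m = 12.42 cm


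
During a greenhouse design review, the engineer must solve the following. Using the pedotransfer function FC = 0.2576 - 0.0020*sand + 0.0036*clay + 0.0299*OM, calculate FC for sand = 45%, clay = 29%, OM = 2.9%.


FC = 0.2576 - 0.0020*45 + 0.0036*29 + 0.0299*2.9
   = 0.2576 - 0.0900 + 0.1044 + 0.0867
   = 0.3587


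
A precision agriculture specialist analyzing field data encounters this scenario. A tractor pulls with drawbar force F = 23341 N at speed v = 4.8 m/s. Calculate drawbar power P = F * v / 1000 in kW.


P = F * v / 1000
  = 23341 * 4.8 / 1000
  = 112036.80 / 1000
  = 112.04 kW


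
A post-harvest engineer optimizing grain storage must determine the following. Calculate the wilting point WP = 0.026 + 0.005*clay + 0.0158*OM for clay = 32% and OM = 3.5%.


WP = 0.026 + 0.005*32 + 0.0158*3.5
   = 0.026 + 0.1600 + 0.0553
   = 0.2413


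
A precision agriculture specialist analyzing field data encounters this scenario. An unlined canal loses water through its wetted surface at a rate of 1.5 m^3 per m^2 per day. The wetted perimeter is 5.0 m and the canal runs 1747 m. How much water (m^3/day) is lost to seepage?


S = C * P * L
  = 1.5 * 5.0 * 1747
  = 13102.50 m^3/day


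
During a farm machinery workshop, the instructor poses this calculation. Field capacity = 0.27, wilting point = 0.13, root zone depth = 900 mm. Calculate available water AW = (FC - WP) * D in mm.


AW = (FC - WP) * D
   = (0.27 - 0.13) * 900
   = 0.14 * 900
   = 126 mm


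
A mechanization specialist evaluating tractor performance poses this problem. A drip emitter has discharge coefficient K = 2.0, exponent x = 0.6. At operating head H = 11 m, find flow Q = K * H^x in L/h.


Q = K * H^x
  = 2.0 * 11^0.6
  = 2.0 * 4.2154
  = 8.43 L/h


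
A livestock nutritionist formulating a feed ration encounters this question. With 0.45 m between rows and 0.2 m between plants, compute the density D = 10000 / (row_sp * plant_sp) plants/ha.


D = 10000 / (row_sp * plant_sp)
  = 10000 / (0.45 * 0.2)
  = 10000 / 0.0900
  = 111111.11 plants/ha


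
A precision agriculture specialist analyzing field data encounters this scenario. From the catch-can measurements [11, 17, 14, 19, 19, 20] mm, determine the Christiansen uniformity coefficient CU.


xbar = 100 / 6 = 16.667
sum|xi - xbar| = 16.667
CU = 100 * (1 - 16.667 / (6 * 16.667))
   = 100 * (1 - 0.1667)
   = 83.33%


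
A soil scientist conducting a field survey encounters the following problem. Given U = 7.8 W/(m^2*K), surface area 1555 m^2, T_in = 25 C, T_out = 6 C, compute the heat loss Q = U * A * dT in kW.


dT = 25 - (6) = 19 K
Q = U * A * dT
  = 7.8 * 1555 * 19
  = 230451 W = 230.45 kW


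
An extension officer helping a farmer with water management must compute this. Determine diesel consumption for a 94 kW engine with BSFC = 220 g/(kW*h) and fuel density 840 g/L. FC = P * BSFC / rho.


FC = P * BSFC / rho_fuel
   = 94 * 220 / 840
   = 20680 / 840
   = 24.62 L/h


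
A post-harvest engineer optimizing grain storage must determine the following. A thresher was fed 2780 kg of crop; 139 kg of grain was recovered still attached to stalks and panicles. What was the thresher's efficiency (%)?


eta = (total - unthreshed) / total * 100
    = (2780 - 139) / 2780 * 100
    = 2641 / 2780 * 100
    = 95%


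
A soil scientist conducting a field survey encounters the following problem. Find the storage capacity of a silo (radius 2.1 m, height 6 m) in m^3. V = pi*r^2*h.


V = pi * r^2 * h
  = pi * 2.1^2 * 6
  = pi * 4.41 * 6
  = 83.13 m^3


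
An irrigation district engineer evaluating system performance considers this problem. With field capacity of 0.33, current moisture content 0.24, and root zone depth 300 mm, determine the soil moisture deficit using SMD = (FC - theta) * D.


SMD = (FC - theta) * D
    = (0.33 - 0.24) * 300
    = 0.090 * 300
    = 27 mm


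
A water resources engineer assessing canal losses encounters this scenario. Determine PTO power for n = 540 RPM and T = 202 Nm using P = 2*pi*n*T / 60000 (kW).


P = 2*pi*n*T / 60000
  = 2*pi * 540 * 202 / 60000
  = 685369.85 / 60000
  = 11.42 kW


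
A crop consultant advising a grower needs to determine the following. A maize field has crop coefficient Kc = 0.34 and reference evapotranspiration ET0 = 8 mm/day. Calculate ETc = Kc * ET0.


ETc = Kc * ET0
    = 0.34 * 8
    = 2.72 mm/day


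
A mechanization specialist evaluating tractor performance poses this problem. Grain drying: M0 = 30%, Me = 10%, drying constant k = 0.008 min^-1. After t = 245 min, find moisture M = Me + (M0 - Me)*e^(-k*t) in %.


M = Me + (M0 - Me) * e^(-k*t)
  = 10 + (30 - 10) * e^(-0.008*245)
  = 10 + 20 * e^(-1.960)
  = 10 + 20 * 0.14086
  = 10 + 2.8172
  = 12.82%


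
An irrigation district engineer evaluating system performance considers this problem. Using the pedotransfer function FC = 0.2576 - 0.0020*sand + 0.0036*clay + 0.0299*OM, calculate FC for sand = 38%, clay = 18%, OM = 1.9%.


FC = 0.2576 - 0.0020*38 + 0.0036*18 + 0.0299*1.9
   = 0.2576 - 0.0760 + 0.0648 + 0.0568
   = 0.3032


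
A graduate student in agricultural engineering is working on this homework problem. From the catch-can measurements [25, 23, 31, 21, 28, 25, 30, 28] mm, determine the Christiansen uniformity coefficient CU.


xbar = 211 / 8 = 26.375
sum|xi - xbar| = 23
CU = 100 * (1 - 23 / (8 * 26.375))
   = 100 * (1 - 0.1090)
   = 89.10%


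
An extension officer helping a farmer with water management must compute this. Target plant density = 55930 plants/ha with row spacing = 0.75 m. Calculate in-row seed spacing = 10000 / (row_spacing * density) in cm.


spacing = 10000 / (row_sp * density)
        = 10000 / (0.75 * 55930)
        = 10000 / 41947.50
        = 0.23839 m = 23.84 cm


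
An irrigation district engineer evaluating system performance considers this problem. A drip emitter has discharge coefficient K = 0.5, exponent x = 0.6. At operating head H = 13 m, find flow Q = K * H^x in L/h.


Q = K * H^x
  = 0.5 * 13^0.6
  = 0.5 * 4.6598
  = 2.33 L/h


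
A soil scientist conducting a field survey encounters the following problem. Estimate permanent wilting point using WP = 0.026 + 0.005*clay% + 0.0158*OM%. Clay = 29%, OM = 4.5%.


WP = 0.026 + 0.005*29 + 0.0158*4.5
   = 0.026 + 0.1450 + 0.0711
   = 0.2421


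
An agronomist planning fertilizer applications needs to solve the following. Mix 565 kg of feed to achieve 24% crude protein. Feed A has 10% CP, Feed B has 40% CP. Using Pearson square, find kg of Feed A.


parts_A = CP_b - target = 40 - 24 = 16
parts_B = target - CP_a = 24 - 10 = 14
total_parts = 16 + 14 = 30
Feed A = 565 * 16 / 30 = 301.33 kg
Feed B = 565 * 14 / 30 = 263.67 kg

301.33 kg


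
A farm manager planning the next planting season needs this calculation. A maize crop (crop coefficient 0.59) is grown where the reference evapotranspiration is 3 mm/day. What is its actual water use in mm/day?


ETc = Kc * ET0
    = 0.59 * 3
    = 1.77 mm/day


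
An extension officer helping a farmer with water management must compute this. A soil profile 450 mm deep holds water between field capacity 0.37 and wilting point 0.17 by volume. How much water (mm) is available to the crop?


AW = (FC - WP) * D
   = (0.37 - 0.17) * 450
   = 0.20 * 450
   = 90 mm


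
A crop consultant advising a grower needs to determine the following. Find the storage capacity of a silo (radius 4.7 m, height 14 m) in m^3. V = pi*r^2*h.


V = pi * r^2 * h
  = pi * 4.7^2 * 14
  = pi * 22.09 * 14
  = 971.57 m^3


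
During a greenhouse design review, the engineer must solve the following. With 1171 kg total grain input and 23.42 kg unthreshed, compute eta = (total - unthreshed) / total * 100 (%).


eta = (total - unthreshed) / total * 100
    = (1171 - 23.42) / 1171 * 100
    = 1147.58 / 1171 * 100
    = 98%


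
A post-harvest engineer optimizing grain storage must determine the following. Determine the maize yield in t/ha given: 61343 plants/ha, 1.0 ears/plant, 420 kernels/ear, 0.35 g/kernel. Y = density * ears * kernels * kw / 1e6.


Y = density * ears * kernels * kw
  = 61343 * 1.0 * 420 * 0.35 g/ha
  = 9017421 g/ha
  = 9017.42 kg/ha = 9.02 t/ha


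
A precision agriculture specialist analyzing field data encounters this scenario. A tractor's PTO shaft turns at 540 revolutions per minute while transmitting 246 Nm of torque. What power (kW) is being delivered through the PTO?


P = 2*pi*n*T / 60000
  = 2*pi * 540 * 246 / 60000
  = 834658.34 / 60000
  = 13.91 kW


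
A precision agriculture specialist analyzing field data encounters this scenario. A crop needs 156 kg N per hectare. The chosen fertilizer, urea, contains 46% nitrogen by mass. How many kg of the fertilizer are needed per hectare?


Rate = N_required / (N_content / 100)
     = 156 / (46 / 100)
     = 156 / 0.46
     = 339.13 kg/ha


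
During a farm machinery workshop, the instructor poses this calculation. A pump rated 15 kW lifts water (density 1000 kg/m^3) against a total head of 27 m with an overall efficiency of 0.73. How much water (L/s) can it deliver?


Q = (P * 1000 * eta) / (rho * g * H)
  = (15 * 1000 * 0.73) / (1000 * 9.81 * 27)
  = 10950 / 264870
  = 0.04134 m^3/s = 41.34 L/s


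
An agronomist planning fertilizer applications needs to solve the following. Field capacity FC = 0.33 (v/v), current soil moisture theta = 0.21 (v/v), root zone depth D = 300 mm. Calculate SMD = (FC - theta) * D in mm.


SMD = (FC - theta) * D
    = (0.33 - 0.21) * 300
    = 0.120 * 300
    = 36 mm


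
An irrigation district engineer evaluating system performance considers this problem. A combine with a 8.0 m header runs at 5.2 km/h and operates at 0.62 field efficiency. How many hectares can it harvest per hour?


C = w * v * eta_f / 10
  = 8.0 * 5.2 * 0.62 / 10
  = 25.79 / 10
  = 2.58 ha/h


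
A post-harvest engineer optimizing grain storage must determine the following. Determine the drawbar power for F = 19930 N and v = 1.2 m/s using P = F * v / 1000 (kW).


P = F * v / 1000
  = 19930 * 1.2 / 1000
  = 23916 / 1000
  = 23.92 kW


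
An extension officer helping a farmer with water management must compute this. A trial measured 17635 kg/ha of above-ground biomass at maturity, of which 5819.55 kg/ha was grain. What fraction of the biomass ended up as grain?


HI = grain_yield / biomass
   = 5819.55 / 17635
   = 0.33


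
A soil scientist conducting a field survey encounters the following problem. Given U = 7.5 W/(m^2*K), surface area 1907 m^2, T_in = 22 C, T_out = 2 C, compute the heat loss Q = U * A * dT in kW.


dT = 22 - (2) = 20 K
Q = U * A * dT
  = 7.5 * 1907 * 20
  = 286050 W = 286.05 kW


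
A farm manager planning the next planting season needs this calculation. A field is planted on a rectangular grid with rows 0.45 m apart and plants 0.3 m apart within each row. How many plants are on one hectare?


D = 10000 / (row_sp * plant_sp)
  = 10000 / (0.45 * 0.3)
  = 10000 / 0.1350
  = 74074.07 plants/ha


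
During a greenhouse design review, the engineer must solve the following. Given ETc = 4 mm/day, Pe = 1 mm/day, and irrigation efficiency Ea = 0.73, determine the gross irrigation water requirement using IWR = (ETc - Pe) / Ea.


IWR = (ETc - Pe) / Ea
    = (4 - 1) / 0.73
    = 3 / 0.73
    = 4.11 mm/day


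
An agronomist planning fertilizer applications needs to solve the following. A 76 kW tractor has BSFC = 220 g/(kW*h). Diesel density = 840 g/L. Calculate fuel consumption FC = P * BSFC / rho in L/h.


FC = P * BSFC / rho_fuel
   = 76 * 220 / 840
   = 16720 / 840
   = 19.90 L/h


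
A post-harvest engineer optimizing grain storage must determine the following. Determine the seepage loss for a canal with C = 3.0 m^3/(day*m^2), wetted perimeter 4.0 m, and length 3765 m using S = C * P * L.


S = C * P * L
  = 3.0 * 4.0 * 3765
  = 45180 m^3/day


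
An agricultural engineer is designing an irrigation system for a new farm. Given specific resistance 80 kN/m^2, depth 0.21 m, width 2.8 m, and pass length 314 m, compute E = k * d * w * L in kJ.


E = k * d * w * L
  = 80 * 0.21 * 2.8 * 314
  = 14770.56 kJ


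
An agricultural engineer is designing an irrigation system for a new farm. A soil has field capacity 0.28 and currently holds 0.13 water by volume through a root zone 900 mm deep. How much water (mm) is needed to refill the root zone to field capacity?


SMD = (FC - theta) * D
    = (0.28 - 0.13) * 900
    = 0.150 * 900
    = 135 mm


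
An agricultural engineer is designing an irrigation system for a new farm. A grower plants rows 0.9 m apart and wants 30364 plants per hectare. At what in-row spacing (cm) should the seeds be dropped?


spacing = 10000 / (row_sp * density)
        = 10000 / (0.9 * 30364)
        = 10000 / 27327.60
        = 0.36593 m = 36.59 cm


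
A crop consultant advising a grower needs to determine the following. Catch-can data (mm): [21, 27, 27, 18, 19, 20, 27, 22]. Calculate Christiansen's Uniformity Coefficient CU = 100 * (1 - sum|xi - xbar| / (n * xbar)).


xbar = 181 / 8 = 22.625
sum|xi - xbar| = 26.250
CU = 100 * (1 - 26.250 / (8 * 22.625))
   = 100 * (1 - 0.1450)
   = 85.50%


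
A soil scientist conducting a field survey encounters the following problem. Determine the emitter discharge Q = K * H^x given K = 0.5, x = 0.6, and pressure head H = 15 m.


Q = K * H^x
  = 0.5 * 15^0.6
  = 0.5 * 5.0776
  = 2.54 L/h


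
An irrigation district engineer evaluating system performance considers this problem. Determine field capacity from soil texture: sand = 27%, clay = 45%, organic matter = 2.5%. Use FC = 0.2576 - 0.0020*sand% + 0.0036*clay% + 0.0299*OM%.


FC = 0.2576 - 0.0020*27 + 0.0036*45 + 0.0299*2.5
   = 0.2576 - 0.0540 + 0.1620 + 0.0748
   = 0.4404


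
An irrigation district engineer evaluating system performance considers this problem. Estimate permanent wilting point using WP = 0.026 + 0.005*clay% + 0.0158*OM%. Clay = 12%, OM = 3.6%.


WP = 0.026 + 0.005*12 + 0.0158*3.6
   = 0.026 + 0.0600 + 0.0569
   = 0.1429


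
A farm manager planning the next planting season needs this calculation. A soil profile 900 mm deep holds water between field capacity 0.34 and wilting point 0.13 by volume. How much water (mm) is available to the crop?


AW = (FC - WP) * D
   = (0.34 - 0.13) * 900
   = 0.21 * 900
   = 189 mm
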